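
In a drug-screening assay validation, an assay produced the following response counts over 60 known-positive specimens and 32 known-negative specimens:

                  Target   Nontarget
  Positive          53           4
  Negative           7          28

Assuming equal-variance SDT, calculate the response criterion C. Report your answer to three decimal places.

H = 53/60 = 0.8833
FA = 4/32 = 0.1250
Φ⁻¹(H) = Φ⁻¹(0.8833) = 1.1916
Φ⁻¹(FA) = Φ⁻¹(0.1250) = -1.1503
c = −½·[z(H) + z(FA)] = −0.5 × (1.1916 + (-1.1503)) = -0.02065
c < 0: the assay has a liberal response bias.

C = -0.021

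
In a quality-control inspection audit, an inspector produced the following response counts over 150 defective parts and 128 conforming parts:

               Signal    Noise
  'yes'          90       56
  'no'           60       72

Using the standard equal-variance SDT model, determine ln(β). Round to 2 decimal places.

H = 90/150 = 0.6000
FA = 56/128 = 0.4375
z(H) = 0.253
z(FA) = -0.157
ln β = −½·[z(H)² − z(FA)²] = −0.5 × (0.064 − 0.025) = -0.0195

ln β = -0.02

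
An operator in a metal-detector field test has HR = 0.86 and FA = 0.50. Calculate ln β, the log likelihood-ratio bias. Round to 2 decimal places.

z(H) = 1.080
z(FA) = 0.000
ln β = −½·[z(H)² − z(FA)²] = −0.5 × (1.166 − 0.000) = -0.583

ln β = -0.58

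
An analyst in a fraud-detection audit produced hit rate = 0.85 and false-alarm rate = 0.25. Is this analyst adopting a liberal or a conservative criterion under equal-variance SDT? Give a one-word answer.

liberal

z(H) = 1.036, z(FA) = -0.674
c = −½·(z(H) + z(FA)) = -0.181
c < 0 → liberal criterion (biased toward responding “yes”).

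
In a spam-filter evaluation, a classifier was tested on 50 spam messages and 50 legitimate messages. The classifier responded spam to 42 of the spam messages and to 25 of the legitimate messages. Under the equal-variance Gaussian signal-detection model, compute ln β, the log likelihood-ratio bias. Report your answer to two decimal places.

ln β = -0.49

H = 42/50 = 0.8400
FA = 25/50 = 0.5000
Φ⁻¹(H) = Φ⁻¹(0.8400) = 0.994
Φ⁻¹(FA) = Φ⁻¹(0.5000) = 0.000
ln β = −½·[z(H)² − z(FA)²] = −0.5 × (0.988 − 0.000) = -0.494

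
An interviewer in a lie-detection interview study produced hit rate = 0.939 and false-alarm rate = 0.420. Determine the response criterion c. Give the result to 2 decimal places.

z(H) = z(0.939) = 1.546
z(FA) = z(0.420) = -0.202
c = −½·[z(H) + z(FA)] = −0.5 × (1.546 + (-0.202)) = -0.672
c < 0: the interviewer has a liberal response bias.

c = -0.67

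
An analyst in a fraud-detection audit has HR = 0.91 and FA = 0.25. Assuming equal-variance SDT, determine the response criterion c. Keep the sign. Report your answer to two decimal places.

c = -0.33

z(H) = z(0.91) = 1.3408
z(FA) = z(0.25) = -0.6745
c = −½·[z(H) + z(FA)] = −0.5 × (1.3408 + (-0.6745)) = -0.33315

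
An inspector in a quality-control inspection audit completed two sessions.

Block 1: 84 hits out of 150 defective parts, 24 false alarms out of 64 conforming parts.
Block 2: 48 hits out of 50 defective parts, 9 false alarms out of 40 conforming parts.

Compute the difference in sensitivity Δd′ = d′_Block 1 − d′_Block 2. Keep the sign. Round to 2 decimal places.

Δd′ = -2.04

Block 1: z(0.5600) = 0.151, z(0.3750) = -0.319, d' = 0.470
Block 2: z(0.9600) = 1.751, z(0.2250) = -0.755, d' = 2.506
Δd' = d'_Block 1 − d'_Block 2 = 0.470 − 2.506 = -2.036
Block 2 has the higher sensitivity.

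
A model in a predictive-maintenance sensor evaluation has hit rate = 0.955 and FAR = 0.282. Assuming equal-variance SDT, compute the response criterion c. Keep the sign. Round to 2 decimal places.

c = -0.56

Φ⁻¹(H) = Φ⁻¹(0.955) = 1.6954
Φ⁻¹(FA) = Φ⁻¹(0.282) = -0.5769
c = −½·[z(H) + z(FA)] = −0.5 × (1.6954 + (-0.5769)) = -0.55925
c < 0: the model has a liberal response bias.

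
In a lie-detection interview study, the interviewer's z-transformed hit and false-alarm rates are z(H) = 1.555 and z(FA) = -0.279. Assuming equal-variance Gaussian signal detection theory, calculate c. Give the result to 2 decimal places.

c = −½·[z(H) + z(FA)] = −½·(1.555 + (-0.279)) = -0.638

c = -0.64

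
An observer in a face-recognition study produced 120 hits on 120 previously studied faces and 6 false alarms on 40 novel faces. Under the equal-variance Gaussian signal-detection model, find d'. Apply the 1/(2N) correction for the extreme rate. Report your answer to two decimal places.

The hit rate is 120/120 = 1, so apply the 1/(2N) correction: H → 1 − 1/(2·120) = 0.99583.
z(H) = z(0.99583) = 2.638
z(FA) = z(0.15000) = -1.036
d' = 2.638 − (-1.036) = 3.674

d' = 3.67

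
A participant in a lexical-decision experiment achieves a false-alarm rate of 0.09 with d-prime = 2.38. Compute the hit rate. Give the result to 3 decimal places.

hit rate = 0.851

z(false-alarm rate) = z(0.09) = -1.3408
z(H) = z(FA) + d' = -1.3408 + 2.38 = 1.0392
hit rate = Φ(1.0392) = 0.8506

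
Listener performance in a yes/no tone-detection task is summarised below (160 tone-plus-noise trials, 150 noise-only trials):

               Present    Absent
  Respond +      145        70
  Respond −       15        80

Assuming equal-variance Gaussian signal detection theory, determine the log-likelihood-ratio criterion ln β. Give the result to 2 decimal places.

H = 145/160 = 0.9062
FA = 70/150 = 0.4667
Φ⁻¹(0.9062) = 1.318, Φ⁻¹(0.4667) = -0.084
ln β = −½·[z(H)² − z(FA)²] = −0.5 × (1.737 − 0.007) = -0.865

ln β = -0.87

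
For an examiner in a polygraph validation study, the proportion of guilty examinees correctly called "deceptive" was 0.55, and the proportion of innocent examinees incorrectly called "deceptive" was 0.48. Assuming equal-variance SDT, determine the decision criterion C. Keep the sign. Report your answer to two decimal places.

C = -0.04

z(H) = z(0.55) = 0.1257
z(FA) = z(0.48) = -0.0502
c = −½·[z(H) + z(FA)] = −0.5 × (0.1257 + (-0.0502)) = -0.03775
c < 0: the examiner has a liberal response bias.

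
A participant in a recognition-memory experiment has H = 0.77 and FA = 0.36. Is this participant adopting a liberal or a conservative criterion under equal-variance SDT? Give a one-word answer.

z(H) = 0.739, z(FA) = -0.358
c = −½·(z(H) + z(FA)) = -0.1905
c < 0 → liberal criterion (biased toward responding “yes”).

liberal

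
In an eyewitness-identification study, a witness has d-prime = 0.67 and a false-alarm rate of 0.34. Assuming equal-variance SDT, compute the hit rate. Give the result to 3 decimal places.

hit rate = 0.602

z(false-alarm rate) = z(0.34) = -0.4125
z(H) = z(FA) + d' = -0.4125 + 0.67 = 0.2575
hit rate = Φ(0.2575) = 0.6016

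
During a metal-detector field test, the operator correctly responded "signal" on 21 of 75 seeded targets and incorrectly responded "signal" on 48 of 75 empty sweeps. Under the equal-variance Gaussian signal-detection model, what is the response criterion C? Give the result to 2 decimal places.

H = 21/75 = 0.2800
FA = 48/75 = 0.6400
Φ⁻¹(H) = -0.5828
Φ⁻¹(FA) = 0.3585
c = −½·[z(H) + z(FA)] = −0.5 × (-0.5828 + 0.3585) = 0.11215
c > 0: the operator has a conservative response bias.

C = 0.11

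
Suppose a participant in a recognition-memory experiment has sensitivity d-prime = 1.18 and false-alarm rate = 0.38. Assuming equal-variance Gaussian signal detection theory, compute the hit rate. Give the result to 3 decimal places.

hit rate = 0.809

z(false-alarm rate) = z(0.38) = -0.3055
z(H) = z(FA) + d' = -0.3055 + 1.18 = 0.8745
hit rate = Φ(0.8745) = 0.8091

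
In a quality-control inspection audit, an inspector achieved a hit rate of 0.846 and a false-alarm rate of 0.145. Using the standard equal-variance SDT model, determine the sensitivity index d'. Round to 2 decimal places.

Φ⁻¹(H) = Φ⁻¹(0.846) = 1.0194
Φ⁻¹(FA) = Φ⁻¹(0.145) = -1.0581
d' = z(H) − z(FA) = 1.0194 − (-1.0581) = 2.0775

d' = 2.08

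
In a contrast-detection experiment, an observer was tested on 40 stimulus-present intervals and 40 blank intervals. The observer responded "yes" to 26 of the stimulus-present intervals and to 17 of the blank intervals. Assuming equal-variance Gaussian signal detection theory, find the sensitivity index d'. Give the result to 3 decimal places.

H = 26/40 = 0.6500
FA = 17/40 = 0.4250
Φ⁻¹(0.6500) = 0.3853, Φ⁻¹(0.4250) = -0.1891
d' = z(H) − z(FA) = 0.3853 − (-0.1891) = 0.5744

d' = 0.574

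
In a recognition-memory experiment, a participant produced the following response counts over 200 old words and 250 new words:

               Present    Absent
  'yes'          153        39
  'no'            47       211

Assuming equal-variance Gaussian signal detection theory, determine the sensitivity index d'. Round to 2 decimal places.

d' = 1.73

H = 153/200 = 0.7650
FA = 39/250 = 0.1560
z(H) = z(0.7650) = 0.7225
z(FA) = z(0.1560) = -1.0110
d' = z(H) − z(FA) = 0.7225 − (-1.0110) = 1.7335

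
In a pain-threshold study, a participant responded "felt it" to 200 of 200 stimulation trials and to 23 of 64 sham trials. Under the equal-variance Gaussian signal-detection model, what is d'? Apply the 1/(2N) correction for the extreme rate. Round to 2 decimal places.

The hit rate is 200/200 = 1, so apply the 1/(2N) correction: H → 1 − 1/(2·200) = 0.99750.
z(H) = z(0.99750) = 2.807
z(FA) = z(0.35938) = -0.360
d' = 2.807 − (-0.360) = 3.167

d' = 3.17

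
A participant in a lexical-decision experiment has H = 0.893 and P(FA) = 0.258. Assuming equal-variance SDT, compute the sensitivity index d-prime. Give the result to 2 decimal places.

z(H) = z(0.893) = 1.243
z(FA) = z(0.258) = -0.650
d' = z(H) − z(FA) = 1.243 − (-0.650) = 1.893

d-prime = 1.89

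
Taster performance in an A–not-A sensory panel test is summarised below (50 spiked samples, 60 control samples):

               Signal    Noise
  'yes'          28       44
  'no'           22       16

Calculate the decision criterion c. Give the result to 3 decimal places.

c = -0.387

H = 28/50 = 0.5600
FA = 44/60 = 0.7333
Φ⁻¹(H) = 0.1510
Φ⁻¹(FA) = 0.6228
c = −½·[z(H) + z(FA)] = −0.5 × (0.1510 + 0.6228) = -0.3869
c < 0: the taster has a liberal response bias.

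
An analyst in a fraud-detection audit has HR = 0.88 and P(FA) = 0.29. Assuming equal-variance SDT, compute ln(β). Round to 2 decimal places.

ln β = -0.54

z(H) = z(0.88) = 1.175
z(FA) = z(0.29) = -0.553
ln β = −½·[z(H)² − z(FA)²] = −0.5 × (1.381 − 0.306) = -0.5375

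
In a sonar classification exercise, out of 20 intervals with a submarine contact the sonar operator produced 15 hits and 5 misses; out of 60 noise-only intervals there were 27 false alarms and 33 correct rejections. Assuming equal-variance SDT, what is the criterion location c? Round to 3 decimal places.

H = 15/20 = 0.7500
FA = 27/60 = 0.4500
z(H) = 0.6745
z(FA) = -0.1257
c = −½·[z(H) + z(FA)] = −0.5 × (0.6745 + (-0.1257)) = -0.2744

c = -0.274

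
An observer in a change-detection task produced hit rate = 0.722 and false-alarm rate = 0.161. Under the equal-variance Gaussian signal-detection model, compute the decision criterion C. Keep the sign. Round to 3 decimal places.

C = 0.201

Φ⁻¹(0.722) = 0.5888, Φ⁻¹(0.161) = -0.9904
c = −½·[z(H) + z(FA)] = −0.5 × (0.5888 + (-0.9904)) = 0.2008
c > 0: the observer has a conservative response bias.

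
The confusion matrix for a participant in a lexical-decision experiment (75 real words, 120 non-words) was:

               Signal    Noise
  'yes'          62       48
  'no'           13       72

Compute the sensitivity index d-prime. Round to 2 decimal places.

d-prime = 1.19

H = 62/75 = 0.8267
FA = 48/120 = 0.4000
z(H) = 0.941
z(FA) = -0.253
d' = z(H) − z(FA) = 0.941 − (-0.253) = 1.194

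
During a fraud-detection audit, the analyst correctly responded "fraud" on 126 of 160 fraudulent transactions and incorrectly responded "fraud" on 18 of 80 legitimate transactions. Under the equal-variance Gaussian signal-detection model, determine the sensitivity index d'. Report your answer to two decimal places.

d' = 1.55

H = 126/160 = 0.7875
FA = 18/80 = 0.2250
Φ⁻¹(H) = 0.7978
Φ⁻¹(FA) = -0.7554
d' = z(H) − z(FA) = 0.7978 − (-0.7554) = 1.5532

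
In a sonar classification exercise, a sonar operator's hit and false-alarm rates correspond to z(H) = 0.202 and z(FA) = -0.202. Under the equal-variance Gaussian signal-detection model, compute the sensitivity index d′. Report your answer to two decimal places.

d′ = 0.40

d' = z(H) − z(FA) = 0.202 − (-0.202) = 0.404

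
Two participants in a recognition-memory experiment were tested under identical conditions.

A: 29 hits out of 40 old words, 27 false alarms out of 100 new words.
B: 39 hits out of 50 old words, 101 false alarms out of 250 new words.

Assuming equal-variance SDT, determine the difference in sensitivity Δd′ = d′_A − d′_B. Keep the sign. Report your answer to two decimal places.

A: z(0.7250) = 0.598, z(0.2700) = -0.613, d' = 1.211
B: z(0.7800) = 0.772, z(0.4040) = -0.243, d' = 1.015
Δd' = d'_A − d'_B = 1.211 − 1.015 = 0.196
A has the higher sensitivity.

Δd′ = 0.20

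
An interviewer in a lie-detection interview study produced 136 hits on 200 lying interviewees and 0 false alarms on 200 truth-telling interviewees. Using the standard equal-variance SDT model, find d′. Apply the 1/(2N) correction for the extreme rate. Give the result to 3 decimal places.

d′ = 3.275

The false-alarm rate is 0/200 = 0, so apply the 1/(2N) correction: FA → 1/(2·200) = 0.00250.
z(H) = z(0.68000) = 0.4677
z(FA) = z(0.00250) = -2.8070
d' = 0.4677 − (-2.8070) = 3.2747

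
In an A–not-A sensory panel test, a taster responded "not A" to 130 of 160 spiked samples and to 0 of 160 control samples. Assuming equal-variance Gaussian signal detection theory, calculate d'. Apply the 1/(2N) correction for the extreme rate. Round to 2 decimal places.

The false-alarm rate is 0/160 = 0, so apply the 1/(2N) correction: FA → 1/(2·160) = 0.00313.
z(H) = z(0.81250) = 0.887
z(FA) = z(0.00313) = -2.734
d' = 0.887 − (-2.734) = 3.621

d' = 3.62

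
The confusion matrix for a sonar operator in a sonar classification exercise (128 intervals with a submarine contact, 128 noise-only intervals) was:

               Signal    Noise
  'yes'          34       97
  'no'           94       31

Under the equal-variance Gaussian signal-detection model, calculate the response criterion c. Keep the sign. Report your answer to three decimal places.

H = 34/128 = 0.2656
FA = 97/128 = 0.7578
z(H) = -0.6262
z(FA) = 0.6992
c = −½·[z(H) + z(FA)] = −0.5 × (-0.6262 + 0.6992) = -0.0365

c = -0.037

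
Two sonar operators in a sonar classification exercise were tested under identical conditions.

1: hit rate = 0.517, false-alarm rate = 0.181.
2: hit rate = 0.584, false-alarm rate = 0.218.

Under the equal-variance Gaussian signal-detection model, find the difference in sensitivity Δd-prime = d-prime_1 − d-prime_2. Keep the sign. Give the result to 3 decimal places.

1: z(0.517) = 0.0426, z(0.181) = -0.9116, d' = 0.9542
2: z(0.584) = 0.2121, z(0.218) = -0.7790, d' = 0.9911
Δd' = d'_1 − d'_2 = 0.9542 − 0.9911 = -0.0369
2 has the higher sensitivity.

Δd-prime = -0.037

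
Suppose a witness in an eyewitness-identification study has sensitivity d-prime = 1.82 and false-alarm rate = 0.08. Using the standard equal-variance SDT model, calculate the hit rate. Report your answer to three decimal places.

z(false-alarm rate) = z(0.08) = -1.4051
z(H) = z(FA) + d' = -1.4051 + 1.82 = 0.4149
hit rate = Φ(0.4149) = 0.6609

hit rate = 0.661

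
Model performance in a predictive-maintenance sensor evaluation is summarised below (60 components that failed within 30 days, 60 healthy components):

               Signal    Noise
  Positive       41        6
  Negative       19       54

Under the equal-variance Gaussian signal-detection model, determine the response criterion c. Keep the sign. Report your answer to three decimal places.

H = 41/60 = 0.6833
FA = 6/60 = 0.1000
z(0.6833) = 0.4769, z(0.1000) = -1.2816
c = −½·[z(H) + z(FA)] = −0.5 × (0.4769 + (-1.2816)) = 0.40235
c > 0: the model has a conservative response bias.

c = 0.402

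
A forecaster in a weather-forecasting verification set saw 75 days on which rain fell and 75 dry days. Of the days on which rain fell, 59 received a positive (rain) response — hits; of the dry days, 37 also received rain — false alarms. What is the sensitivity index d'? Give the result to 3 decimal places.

H = 59/75 = 0.7867
FA = 37/75 = 0.4933
z(H) = 0.7950
z(FA) = -0.0168
d' = z(H) − z(FA) = 0.7950 − (-0.0168) = 0.8118

d' = 0.812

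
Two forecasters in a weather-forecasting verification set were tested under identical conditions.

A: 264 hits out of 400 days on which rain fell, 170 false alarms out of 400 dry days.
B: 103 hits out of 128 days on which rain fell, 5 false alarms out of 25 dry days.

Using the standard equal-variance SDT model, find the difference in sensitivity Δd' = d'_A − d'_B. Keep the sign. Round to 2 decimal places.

Δd' = -1.10

A: z(0.6600) = 0.412, z(0.4250) = -0.189, d' = 0.601
B: z(0.8047) = 0.859, z(0.2000) = -0.842, d' = 1.701
Δd' = d'_A − d'_B = 0.601 − 1.701 = -1.100
B has the higher sensitivity.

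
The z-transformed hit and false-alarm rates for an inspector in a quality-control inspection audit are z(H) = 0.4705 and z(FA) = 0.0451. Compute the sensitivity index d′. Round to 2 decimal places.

d′ = 0.43

d' = z(H) − z(FA) = 0.4705 − 0.0451 = 0.4254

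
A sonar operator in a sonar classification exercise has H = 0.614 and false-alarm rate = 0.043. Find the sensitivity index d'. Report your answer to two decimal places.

d' = 2.01

z(H) = 0.290
z(FA) = -1.717
d' = z(H) − z(FA) = 0.290 − (-1.717) = 2.007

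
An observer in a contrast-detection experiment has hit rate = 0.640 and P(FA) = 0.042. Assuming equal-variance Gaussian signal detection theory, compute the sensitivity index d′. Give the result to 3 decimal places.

Φ⁻¹(H) = Φ⁻¹(0.640) = 0.3585
Φ⁻¹(FA) = Φ⁻¹(0.042) = -1.7279
d' = z(H) − z(FA) = 0.3585 − (-1.7279) = 2.0864

d′ = 2.086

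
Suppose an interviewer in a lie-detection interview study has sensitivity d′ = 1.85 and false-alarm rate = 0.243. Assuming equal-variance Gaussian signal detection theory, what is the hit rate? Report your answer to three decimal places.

z(false-alarm rate) = z(0.243) = -0.6967
z(H) = z(FA) + d' = -0.6967 + 1.85 = 1.1533
hit rate = Φ(1.1533) = 0.8756

hit rate = 0.876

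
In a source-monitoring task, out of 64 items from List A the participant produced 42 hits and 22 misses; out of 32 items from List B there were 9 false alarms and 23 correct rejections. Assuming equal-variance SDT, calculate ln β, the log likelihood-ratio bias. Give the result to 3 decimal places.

ln β = 0.087

H = 42/64 = 0.6562
FA = 9/32 = 0.2812
Φ⁻¹(0.6562) = 0.4021, Φ⁻¹(0.2812) = -0.5793
ln β = −½·[z(H)² − z(FA)²] = −0.5 × (0.1617 − 0.3356) = 0.08695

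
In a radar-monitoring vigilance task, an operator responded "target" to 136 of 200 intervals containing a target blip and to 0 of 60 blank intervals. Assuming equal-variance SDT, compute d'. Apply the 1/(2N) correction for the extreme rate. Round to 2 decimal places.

The false-alarm rate is 0/60 = 0, so apply the 1/(2N) correction: FA → 1/(2·60) = 0.00833.
z(H) = z(0.68000) = 0.468
z(FA) = z(0.00833) = -2.394
d' = 0.468 − (-2.394) = 2.862

d' = 2.86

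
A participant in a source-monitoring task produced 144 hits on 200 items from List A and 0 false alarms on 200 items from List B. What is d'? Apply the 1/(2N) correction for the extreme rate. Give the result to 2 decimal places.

The false-alarm rate is 0/200 = 0, so apply the 1/(2N) correction: FA → 1/(2·200) = 0.00250.
z(H) = z(0.72000) = 0.583
z(FA) = z(0.00250) = -2.807
d' = 0.583 − (-2.807) = 3.390

d' = 3.39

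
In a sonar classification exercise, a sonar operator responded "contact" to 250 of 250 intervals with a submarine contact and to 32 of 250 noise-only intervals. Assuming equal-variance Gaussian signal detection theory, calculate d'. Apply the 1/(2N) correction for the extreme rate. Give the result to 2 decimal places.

d' = 4.01

The hit rate is 250/250 = 1, so apply the 1/(2N) correction: H → 1 − 1/(2·250) = 0.99800.
z(H) = z(0.99800) = 2.878
z(FA) = z(0.12800) = -1.136
d' = 2.878 − (-1.136) = 4.014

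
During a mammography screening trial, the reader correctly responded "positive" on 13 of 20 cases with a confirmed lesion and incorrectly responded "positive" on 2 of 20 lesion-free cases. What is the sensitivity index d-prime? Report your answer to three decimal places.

H = 13/20 = 0.6500
FA = 2/20 = 0.1000
z(H) = z(0.6500) = 0.3853
z(FA) = z(0.1000) = -1.2816
d' = z(H) − z(FA) = 0.3853 − (-1.2816) = 1.6669

d-prime = 1.667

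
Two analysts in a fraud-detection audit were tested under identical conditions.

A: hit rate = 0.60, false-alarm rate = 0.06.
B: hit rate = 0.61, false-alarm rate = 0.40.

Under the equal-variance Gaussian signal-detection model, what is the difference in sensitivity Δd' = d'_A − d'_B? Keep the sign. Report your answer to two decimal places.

Δd' = 1.28

A: z(0.60) = 0.253, z(0.06) = -1.555, d' = 1.808
B: z(0.61) = 0.279, z(0.40) = -0.253, d' = 0.532
Δd' = d'_A − d'_B = 1.808 − 0.532 = 1.276
A has the higher sensitivity.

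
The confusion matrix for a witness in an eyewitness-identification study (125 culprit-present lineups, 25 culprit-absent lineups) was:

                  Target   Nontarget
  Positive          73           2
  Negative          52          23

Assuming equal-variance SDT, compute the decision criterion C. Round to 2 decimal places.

C = 0.60

H = 73/125 = 0.5840
FA = 2/25 = 0.0800
z(0.5840) = 0.2121, z(0.0800) = -1.4051
c = −½·[z(H) + z(FA)] = −0.5 × (0.2121 + (-1.4051)) = 0.5965
c > 0: the witness has a conservative response bias.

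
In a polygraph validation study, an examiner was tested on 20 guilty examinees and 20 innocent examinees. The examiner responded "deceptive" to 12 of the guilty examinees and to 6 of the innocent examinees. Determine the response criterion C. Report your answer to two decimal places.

C = 0.14

H = 12/20 = 0.6000
FA = 6/20 = 0.3000
Φ⁻¹(H) = Φ⁻¹(0.6000) = 0.253
Φ⁻¹(FA) = Φ⁻¹(0.3000) = -0.524
c = −½·[z(H) + z(FA)] = −0.5 × (0.253 + (-0.524)) = 0.1355
c > 0: the examiner has a conservative response bias.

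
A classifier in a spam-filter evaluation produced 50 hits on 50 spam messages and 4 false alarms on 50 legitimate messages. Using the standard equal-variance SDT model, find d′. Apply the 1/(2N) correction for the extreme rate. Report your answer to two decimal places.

d′ = 3.73

The hit rate is 50/50 = 1, so apply the 1/(2N) correction: H → 1 − 1/(2·50) = 0.99000.
z(H) = z(0.99000) = 2.326
z(FA) = z(0.08000) = -1.405
d' = 2.326 − (-1.405) = 3.731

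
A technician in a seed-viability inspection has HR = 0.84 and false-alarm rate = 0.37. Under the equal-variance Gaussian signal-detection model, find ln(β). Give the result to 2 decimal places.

ln β = -0.44

Φ⁻¹(H) = Φ⁻¹(0.84) = 0.994
Φ⁻¹(FA) = Φ⁻¹(0.37) = -0.332
ln β = −½·[z(H)² − z(FA)²] = −0.5 × (0.988 − 0.110) = -0.439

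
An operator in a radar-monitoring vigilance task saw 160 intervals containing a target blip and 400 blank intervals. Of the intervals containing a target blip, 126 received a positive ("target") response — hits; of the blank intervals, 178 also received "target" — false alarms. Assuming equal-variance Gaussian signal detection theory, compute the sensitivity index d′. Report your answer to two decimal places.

H = 126/160 = 0.7875
FA = 178/400 = 0.4450
z(0.7875) = 0.7978, z(0.4450) = -0.1383
d' = z(H) − z(FA) = 0.7978 − (-0.1383) = 0.9361

d′ = 0.94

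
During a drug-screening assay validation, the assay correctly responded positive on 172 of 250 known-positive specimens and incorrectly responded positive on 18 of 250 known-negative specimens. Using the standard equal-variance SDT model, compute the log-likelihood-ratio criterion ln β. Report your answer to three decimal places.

H = 172/250 = 0.6880
FA = 18/250 = 0.0720
z(H) = z(0.6880) = 0.4902
z(FA) = z(0.0720) = -1.4611
ln β = −½·[z(H)² − z(FA)²] = −0.5 × (0.2403 − 2.1348) = 0.94725

ln β = 0.947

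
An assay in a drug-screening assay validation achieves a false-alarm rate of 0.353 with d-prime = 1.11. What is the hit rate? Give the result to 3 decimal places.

hit rate = 0.768

z(false-alarm rate) = z(0.353) = -0.3772
z(H) = z(FA) + d' = -0.3772 + 1.11 = 0.7328
hit rate = Φ(0.7328) = 0.7682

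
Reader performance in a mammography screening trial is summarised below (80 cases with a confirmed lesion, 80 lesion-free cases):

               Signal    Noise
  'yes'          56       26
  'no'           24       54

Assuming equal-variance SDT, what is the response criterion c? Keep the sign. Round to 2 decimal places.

c = -0.04

H = 56/80 = 0.7000
FA = 26/80 = 0.3250
z(H) = z(0.7000) = 0.524
z(FA) = z(0.3250) = -0.454
c = −½·[z(H) + z(FA)] = −0.5 × (0.524 + (-0.454)) = -0.035
c < 0: the reader has a liberal response bias.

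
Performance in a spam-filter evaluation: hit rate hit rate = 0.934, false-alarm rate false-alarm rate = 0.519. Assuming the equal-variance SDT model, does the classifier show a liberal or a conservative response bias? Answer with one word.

liberal

z(H) = 1.506, z(FA) = 0.048
c = −½·(z(H) + z(FA)) = -0.777
c < 0 → liberal criterion (biased toward responding “yes”).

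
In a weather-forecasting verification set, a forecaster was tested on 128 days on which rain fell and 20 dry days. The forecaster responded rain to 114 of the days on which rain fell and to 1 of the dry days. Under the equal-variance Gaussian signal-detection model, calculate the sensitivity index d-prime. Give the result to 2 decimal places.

d-prime = 2.87

H = 114/128 = 0.8906
FA = 1/20 = 0.0500
Φ⁻¹(0.8906) = 1.2297, Φ⁻¹(0.0500) = -1.6449
d' = z(H) − z(FA) = 1.2297 − (-1.6449) = 2.8746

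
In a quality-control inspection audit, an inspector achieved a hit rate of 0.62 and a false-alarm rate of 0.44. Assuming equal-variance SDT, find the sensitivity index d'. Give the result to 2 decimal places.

Φ⁻¹(H) = Φ⁻¹(0.62) = 0.305
Φ⁻¹(FA) = Φ⁻¹(0.44) = -0.151
d' = z(H) − z(FA) = 0.305 − (-0.151) = 0.456

d' = 0.46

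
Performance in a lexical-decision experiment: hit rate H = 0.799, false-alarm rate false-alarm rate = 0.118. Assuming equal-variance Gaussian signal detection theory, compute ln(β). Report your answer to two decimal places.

ln β = 0.35

z(0.799) = 0.838, z(0.118) = -1.185
ln β = −½·[z(H)² − z(FA)²] = −0.5 × (0.702 − 1.404) = 0.351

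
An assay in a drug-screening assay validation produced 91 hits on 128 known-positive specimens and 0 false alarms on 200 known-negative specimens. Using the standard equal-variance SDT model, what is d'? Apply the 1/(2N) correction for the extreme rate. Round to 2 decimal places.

The false-alarm rate is 0/200 = 0, so apply the 1/(2N) correction: FA → 1/(2·200) = 0.00250.
z(H) = z(0.71094) = 0.556
z(FA) = z(0.00250) = -2.807
d' = 0.556 − (-2.807) = 3.363

d' = 3.36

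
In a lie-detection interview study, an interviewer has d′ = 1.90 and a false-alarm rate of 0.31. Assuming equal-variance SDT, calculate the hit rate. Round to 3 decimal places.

hit rate = 0.920

z(false-alarm rate) = z(0.31) = -0.4959
z(H) = z(FA) + d' = -0.4959 + 1.90 = 1.4041
hit rate = Φ(1.4041) = 0.9199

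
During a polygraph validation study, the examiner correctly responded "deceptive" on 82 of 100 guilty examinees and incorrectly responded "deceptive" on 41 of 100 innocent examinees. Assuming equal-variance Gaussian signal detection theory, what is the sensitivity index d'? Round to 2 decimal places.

d' = 1.14

H = 82/100 = 0.8200
FA = 41/100 = 0.4100
z(0.8200) = 0.915, z(0.4100) = -0.228
d' = z(H) − z(FA) = 0.915 − (-0.228) = 1.143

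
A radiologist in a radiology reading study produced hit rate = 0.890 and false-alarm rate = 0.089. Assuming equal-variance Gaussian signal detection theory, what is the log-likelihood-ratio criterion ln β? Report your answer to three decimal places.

ln β = 0.155

z(0.890) = 1.2265, z(0.089) = -1.3469
ln β = −½·[z(H)² − z(FA)²] = −0.5 × (1.5043 − 1.8141) = 0.1549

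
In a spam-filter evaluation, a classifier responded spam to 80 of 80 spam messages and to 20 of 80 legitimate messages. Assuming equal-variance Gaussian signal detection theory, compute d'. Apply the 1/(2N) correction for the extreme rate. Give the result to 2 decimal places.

d' = 3.17

The hit rate is 80/80 = 1, so apply the 1/(2N) correction: H → 1 − 1/(2·80) = 0.99375.
z(H) = z(0.99375) = 2.498
z(FA) = z(0.25000) = -0.674
d' = 2.498 − (-0.674) = 3.172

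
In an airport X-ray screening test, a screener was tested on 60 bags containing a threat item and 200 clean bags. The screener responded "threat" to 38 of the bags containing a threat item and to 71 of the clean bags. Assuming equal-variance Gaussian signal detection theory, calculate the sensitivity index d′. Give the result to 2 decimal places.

d′ = 0.71

H = 38/60 = 0.6333
FA = 71/200 = 0.3550
z(H) = z(0.6333) = 0.341
z(FA) = z(0.3550) = -0.372
d' = z(H) − z(FA) = 0.341 − (-0.372) = 0.713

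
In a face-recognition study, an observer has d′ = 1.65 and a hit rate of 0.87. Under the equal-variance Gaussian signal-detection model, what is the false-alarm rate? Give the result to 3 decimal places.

z(hit rate) = z(0.87) = 1.1264
z(FA) = z(H) − d' = 1.1264 − 1.65 = -0.5236
false-alarm rate = Φ(-0.5236) = 0.3003

false-alarm rate = 0.300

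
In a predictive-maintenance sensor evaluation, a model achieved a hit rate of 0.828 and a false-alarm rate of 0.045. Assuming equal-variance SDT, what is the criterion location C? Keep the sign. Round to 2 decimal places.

Φ⁻¹(H) = 0.9463
Φ⁻¹(FA) = -1.6954
c = −½·[z(H) + z(FA)] = −0.5 × (0.9463 + (-1.6954)) = 0.37455
c > 0: the model has a conservative response bias.

C = 0.37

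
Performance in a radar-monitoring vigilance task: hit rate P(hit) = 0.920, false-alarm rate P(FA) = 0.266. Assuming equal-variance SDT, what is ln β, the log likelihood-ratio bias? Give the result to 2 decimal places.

ln β = -0.79

z(H) = 1.405
z(FA) = -0.625
ln β = −½·[z(H)² − z(FA)²] = −0.5 × (1.974 − 0.391) = -0.7915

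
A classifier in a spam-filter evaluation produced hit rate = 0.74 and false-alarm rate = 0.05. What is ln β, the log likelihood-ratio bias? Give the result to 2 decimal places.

ln β = 1.15

z(H) = z(0.74) = 0.643
z(FA) = z(0.05) = -1.645
ln β = −½·[z(H)² − z(FA)²] = −0.5 × (0.413 − 2.706) = 1.1465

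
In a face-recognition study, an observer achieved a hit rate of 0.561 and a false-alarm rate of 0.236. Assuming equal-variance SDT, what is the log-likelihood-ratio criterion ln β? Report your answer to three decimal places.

z(H) = 0.1535
z(FA) = -0.7192
ln β = −½·[z(H)² − z(FA)²] = −0.5 × (0.0236 − 0.5172) = 0.2468

ln β = 0.247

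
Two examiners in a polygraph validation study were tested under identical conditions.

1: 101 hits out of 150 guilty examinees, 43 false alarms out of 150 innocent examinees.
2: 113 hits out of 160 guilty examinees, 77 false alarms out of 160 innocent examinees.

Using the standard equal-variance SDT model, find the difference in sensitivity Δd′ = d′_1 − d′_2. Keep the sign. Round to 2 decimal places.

1: z(0.6733) = 0.449, z(0.2867) = -0.563, d' = 1.012
2: z(0.7063) = 0.543, z(0.4813) = -0.047, d' = 0.590
Δd' = d'_1 − d'_2 = 1.012 − 0.590 = 0.422
1 has the higher sensitivity.

Δd′ = 0.42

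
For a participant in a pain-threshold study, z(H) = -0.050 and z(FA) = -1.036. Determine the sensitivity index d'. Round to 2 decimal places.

d' = 0.99

d' = z(H) − z(FA) = -0.050 − (-1.036) = 0.986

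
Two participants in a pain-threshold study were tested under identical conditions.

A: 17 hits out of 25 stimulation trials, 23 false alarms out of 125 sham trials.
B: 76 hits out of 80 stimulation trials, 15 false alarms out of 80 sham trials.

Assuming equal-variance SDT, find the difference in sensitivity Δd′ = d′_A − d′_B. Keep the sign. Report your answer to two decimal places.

Δd′ = -1.16

A: z(0.6800) = 0.468, z(0.1840) = -0.900, d' = 1.368
B: z(0.9500) = 1.645, z(0.1875) = -0.887, d' = 2.532
Δd' = d'_A − d'_B = 1.368 − 2.532 = -1.164
B has the higher sensitivity.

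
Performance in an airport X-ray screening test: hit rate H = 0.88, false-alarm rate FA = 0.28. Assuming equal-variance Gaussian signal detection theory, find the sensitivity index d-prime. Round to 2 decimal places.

d-prime = 1.76

z(0.88) = 1.1750, z(0.28) = -0.5828
d' = z(H) − z(FA) = 1.1750 − (-0.5828) = 1.7578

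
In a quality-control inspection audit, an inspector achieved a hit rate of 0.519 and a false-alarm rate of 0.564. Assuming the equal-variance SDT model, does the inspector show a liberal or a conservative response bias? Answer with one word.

liberal

z(H) = 0.048, z(FA) = 0.161
c = −½·(z(H) + z(FA)) = -0.1045
c < 0 → liberal criterion (biased toward responding “yes”).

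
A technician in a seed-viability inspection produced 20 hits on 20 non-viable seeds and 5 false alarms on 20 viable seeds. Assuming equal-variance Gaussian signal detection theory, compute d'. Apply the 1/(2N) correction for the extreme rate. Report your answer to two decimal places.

The hit rate is 20/20 = 1, so apply the 1/(2N) correction: H → 1 − 1/(2·20) = 0.97500.
z(H) = z(0.97500) = 1.960
z(FA) = z(0.25000) = -0.674
d' = 1.960 − (-0.674) = 2.634

d' = 2.63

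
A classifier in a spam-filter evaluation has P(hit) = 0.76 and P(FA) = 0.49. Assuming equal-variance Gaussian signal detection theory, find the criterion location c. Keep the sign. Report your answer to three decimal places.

c = -0.341

Φ⁻¹(H) = Φ⁻¹(0.76) = 0.7063
Φ⁻¹(FA) = Φ⁻¹(0.49) = -0.0251
c = −½·[z(H) + z(FA)] = −0.5 × (0.7063 + (-0.0251)) = -0.3406
c < 0: the classifier has a liberal response bias.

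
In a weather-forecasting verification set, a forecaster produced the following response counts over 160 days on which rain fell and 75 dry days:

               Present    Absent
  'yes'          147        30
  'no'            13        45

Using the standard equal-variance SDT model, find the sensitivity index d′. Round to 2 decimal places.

d′ = 1.65

H = 147/160 = 0.9187
FA = 30/75 = 0.4000
z(H) = 1.3964
z(FA) = -0.2533
d' = z(H) − z(FA) = 1.3964 − (-0.2533) = 1.6497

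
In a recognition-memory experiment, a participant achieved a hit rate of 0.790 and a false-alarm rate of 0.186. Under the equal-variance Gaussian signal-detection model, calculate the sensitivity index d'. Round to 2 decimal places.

d' = 1.70

Φ⁻¹(H) = 0.806
Φ⁻¹(FA) = -0.893
d' = z(H) − z(FA) = 0.806 − (-0.893) = 1.699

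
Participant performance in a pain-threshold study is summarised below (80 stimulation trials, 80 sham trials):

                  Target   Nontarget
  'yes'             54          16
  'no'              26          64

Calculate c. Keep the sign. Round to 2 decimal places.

c = 0.19

H = 54/80 = 0.6750
FA = 16/80 = 0.2000
z(0.6750) = 0.454, z(0.2000) = -0.842
c = −½·[z(H) + z(FA)] = −0.5 × (0.454 + (-0.842)) = 0.194
c > 0: the participant has a conservative response bias.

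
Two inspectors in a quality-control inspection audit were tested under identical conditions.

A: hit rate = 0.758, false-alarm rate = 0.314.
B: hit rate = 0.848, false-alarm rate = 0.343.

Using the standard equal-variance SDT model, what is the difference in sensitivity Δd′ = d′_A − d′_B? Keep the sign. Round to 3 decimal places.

Δd′ = -0.248

A: z(0.758) = 0.6999, z(0.314) = -0.4845, d' = 1.1844
B: z(0.848) = 1.0279, z(0.343) = -0.4043, d' = 1.4322
Δd' = d'_A − d'_B = 1.1844 − 1.4322 = -0.2478
B has the higher sensitivity.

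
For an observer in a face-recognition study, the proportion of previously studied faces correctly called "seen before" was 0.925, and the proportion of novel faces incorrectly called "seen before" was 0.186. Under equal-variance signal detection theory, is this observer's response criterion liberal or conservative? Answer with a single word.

z(H) = 1.440, z(FA) = -0.893
c = −½·(z(H) + z(FA)) = -0.2735
c < 0 → liberal criterion (biased toward responding “yes”).

liberal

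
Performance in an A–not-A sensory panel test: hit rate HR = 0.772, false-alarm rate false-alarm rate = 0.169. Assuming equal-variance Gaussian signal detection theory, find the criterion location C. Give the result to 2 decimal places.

C = 0.11

z(0.772) = 0.7454, z(0.169) = -0.9581
c = −½·[z(H) + z(FA)] = −0.5 × (0.7454 + (-0.9581)) = 0.10635
c > 0: the taster has a conservative response bias.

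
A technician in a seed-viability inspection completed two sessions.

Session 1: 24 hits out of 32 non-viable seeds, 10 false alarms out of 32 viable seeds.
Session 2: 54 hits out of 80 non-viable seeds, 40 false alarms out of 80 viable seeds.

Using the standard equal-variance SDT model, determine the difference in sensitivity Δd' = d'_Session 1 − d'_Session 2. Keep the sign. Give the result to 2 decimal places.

Δd' = 0.71

Session 1: z(0.7500) = 0.674, z(0.3125) = -0.489, d' = 1.163
Session 2: z(0.6750) = 0.454, z(0.5000) = 0.000, d' = 0.454
Δd' = d'_Session 1 − d'_Session 2 = 1.163 − 0.454 = 0.709
Session 1 has the higher sensitivity.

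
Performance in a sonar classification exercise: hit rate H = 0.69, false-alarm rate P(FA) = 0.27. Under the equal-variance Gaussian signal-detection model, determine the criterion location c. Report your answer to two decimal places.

z(H) = z(0.69) = 0.4959
z(FA) = z(0.27) = -0.6128
c = −½·[z(H) + z(FA)] = −0.5 × (0.4959 + (-0.6128)) = 0.05845

c = 0.06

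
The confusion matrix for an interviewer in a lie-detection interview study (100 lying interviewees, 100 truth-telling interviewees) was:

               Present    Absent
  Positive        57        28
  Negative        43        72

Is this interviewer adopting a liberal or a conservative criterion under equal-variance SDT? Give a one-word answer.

z(H) = 0.176, z(FA) = -0.583
c = −½·(z(H) + z(FA)) = 0.2035
c > 0 → conservative criterion (biased toward responding “no”).

conservative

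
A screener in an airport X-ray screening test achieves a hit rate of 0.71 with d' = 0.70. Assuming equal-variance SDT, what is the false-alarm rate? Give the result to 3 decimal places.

false-alarm rate = 0.442

z(hit rate) = z(0.71) = 0.5534
z(FA) = z(H) − d' = 0.5534 − 0.70 = -0.1466
false-alarm rate = Φ(-0.1466) = 0.4417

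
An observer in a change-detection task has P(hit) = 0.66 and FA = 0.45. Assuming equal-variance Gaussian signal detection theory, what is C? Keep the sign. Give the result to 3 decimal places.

z(0.66) = 0.4125, z(0.45) = -0.1257
c = −½·[z(H) + z(FA)] = −0.5 × (0.4125 + (-0.1257)) = -0.1434
c < 0: the observer has a liberal response bias.

C = -0.143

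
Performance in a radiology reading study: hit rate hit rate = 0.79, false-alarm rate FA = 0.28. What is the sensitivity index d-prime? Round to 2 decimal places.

z(H) = z(0.79) = 0.806
z(FA) = z(0.28) = -0.583
d' = z(H) − z(FA) = 0.806 − (-0.583) = 1.389

d-prime = 1.39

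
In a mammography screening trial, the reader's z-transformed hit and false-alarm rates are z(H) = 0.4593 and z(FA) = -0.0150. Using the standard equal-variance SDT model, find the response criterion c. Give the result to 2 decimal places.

c = −½·[z(H) + z(FA)] = −½·(0.4593 + (-0.0150)) = -0.22215

c = -0.22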